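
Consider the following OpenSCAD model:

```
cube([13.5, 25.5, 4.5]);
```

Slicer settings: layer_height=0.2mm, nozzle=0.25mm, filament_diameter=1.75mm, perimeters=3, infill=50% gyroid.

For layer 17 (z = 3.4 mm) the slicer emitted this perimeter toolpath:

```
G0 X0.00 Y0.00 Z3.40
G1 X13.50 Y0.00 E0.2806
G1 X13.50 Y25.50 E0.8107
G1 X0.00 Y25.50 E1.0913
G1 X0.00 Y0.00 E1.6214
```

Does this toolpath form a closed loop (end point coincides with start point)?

Start point (G0): (0.00, 0.00). End point (last G1): the path returns to the start — closed.

yes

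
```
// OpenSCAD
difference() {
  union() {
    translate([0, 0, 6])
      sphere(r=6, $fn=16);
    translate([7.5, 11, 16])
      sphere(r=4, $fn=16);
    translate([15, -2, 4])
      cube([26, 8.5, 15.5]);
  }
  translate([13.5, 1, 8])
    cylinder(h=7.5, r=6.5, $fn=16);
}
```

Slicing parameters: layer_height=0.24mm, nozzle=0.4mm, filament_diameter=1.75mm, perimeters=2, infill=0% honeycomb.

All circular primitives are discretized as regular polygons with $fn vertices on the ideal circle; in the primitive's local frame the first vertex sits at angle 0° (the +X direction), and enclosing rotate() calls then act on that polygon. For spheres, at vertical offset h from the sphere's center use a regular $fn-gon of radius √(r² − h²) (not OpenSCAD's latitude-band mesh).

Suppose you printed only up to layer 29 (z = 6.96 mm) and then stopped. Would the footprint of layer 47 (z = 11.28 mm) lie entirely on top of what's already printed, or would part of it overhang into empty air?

entirely on top

Compare the two slices. At z = 6.96: the r=6 sphere slices to a regular 16-gon of circumradius 5.923 (√(r²−h²) with h=0.96 from center) (area = (16/2)·5.923²·sin(360°/16) = 107.39 mm²); the sphere at (7.5, 11) is absent (|z−center|=9.040 > r=4); the cube at (15, -2) (footprint 26×8.5) is included at this height (area 221.00 mm²); Taking the union: the 2 present regions are separate (no shared area or edge), so areas and boundary lengths simply add and each stays a separate island — area = 328.39 mm²; the cylinder at (13.5, 1) is not intersected at this z (z outside [8, 15.5]); After the difference (first − rest): none of the subtracted shapes is present at this height, so the result so far is unchanged — area = 328.39 mm². At z = 11.28: the r=6 sphere slices to a regular 16-gon of circumradius 2.850 (√(r²−h²) with h=5.28 from center) (area = (16/2)·2.850²·sin(360°/16) = 24.86 mm²); the sphere at (7.5, 11) is not intersected at this z (|z−center|=4.720 > r=4); the cube at (15, -2) (footprint 26×8.5) is included at this height (area 221.00 mm²); Combining (union): the 2 present regions are separate (no shared area or edge), so areas and boundary lengths simply add and each stays a separate island — area = 245.86 mm²; the r=6.5 cylinder at (13.5, 1) contributes a regular 16-gon of circumradius 6.5 (area = (16/2)·6.500²·sin(360°/16) = 129.35 mm²); After the difference (first − rest): starting from the result so far (245.86 mm²), the r=6.5 cylinder at (13.5, 1) partially overlaps it — only the 36.07 mm² overlap (of its 129.35 mm²) is removed, clipping the outline — area = 209.80 mm². Checking containment: the cross-section at z = 11.28 is a subset of the cross-section at z = 6.96.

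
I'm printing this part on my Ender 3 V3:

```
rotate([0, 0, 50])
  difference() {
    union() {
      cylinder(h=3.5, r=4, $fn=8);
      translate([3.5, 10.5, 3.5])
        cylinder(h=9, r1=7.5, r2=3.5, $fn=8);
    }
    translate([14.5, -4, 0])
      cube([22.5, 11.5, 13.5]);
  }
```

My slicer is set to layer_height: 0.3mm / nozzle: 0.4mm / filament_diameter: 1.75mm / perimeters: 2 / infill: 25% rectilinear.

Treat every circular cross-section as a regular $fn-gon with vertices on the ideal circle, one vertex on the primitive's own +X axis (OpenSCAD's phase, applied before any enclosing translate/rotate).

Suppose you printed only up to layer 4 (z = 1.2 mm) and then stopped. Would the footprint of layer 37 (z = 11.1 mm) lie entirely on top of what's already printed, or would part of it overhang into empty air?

part overhangs

Compare the two slices. At z = 1.2: the r=4 cylinder gives a regular 8-gon of circumradius 4 (constant along its height) (area = (8/2)·4.000²·sin(360°/8) = 45.25 mm²); the cone at (3.5, 10.5) is not intersected at this z (z outside [3.5, 12.5]); Merging all regions: only the r=4 cylinder is present, so the union is just that shape — area = 45.25 mm²; the cube at (14.5, -4) is present — its section is the full 22.5×11.5 rectangle (area 258.75 mm²); After the difference (first − rest): starting from the result so far (45.25 mm²), the 22.5×11.5 cube at (14.5, -4) misses the remaining region (no effect) — area = 45.25 mm²; (whole slice rotated 50° about Z — lengths, areas and connectivity unchanged). At z = 11.1: the cylinder is absent (z outside [0, 3.5]); the cone at (3.5, 10.5): at t=0.844 of its height the radius interpolates to r₁+(r₂−r₁)t = 4.122, giving a regular 8-gon of that circumradius (area = (8/2)·4.122²·sin(360°/8) = 48.06 mm²); Combining (union): only the cone at (3.5, 10.5) is present, so the union is just that shape — area = 48.06 mm²; the 22.5×11.5 cube at (14.5, -4) contributes its full rectangle (area 258.75 mm²); After the difference (first − rest): starting from the result so far (48.06 mm²), the 22.5×11.5 cube at (14.5, -4) misses the remaining region (no effect) — area = 48.06 mm²; (rotated 50° about Z; rotation is an isometry so areas/perimeters/island counts are preserved). Checking containment: at z = 11.1 the cross-section extends beyond the z = 1.2 cross-section by about 48.06 mm².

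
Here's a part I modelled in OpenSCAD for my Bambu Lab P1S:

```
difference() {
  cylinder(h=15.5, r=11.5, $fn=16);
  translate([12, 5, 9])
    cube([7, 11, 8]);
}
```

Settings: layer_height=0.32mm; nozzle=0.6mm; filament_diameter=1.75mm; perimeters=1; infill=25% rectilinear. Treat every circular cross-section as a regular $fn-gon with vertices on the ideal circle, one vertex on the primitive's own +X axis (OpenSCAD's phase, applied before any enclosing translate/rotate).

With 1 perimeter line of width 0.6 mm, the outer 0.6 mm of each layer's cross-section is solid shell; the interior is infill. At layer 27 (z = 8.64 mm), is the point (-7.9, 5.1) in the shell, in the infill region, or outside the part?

At z = 8.64 mm: the cylinder: section is a regular 16-gon, circumradius r=11.5; the cube at (12, 5) is absent (z outside [9, 17]); After the difference (first − rest): none of the subtracted shapes is present at this height, so the r=11.5 cylinder is unchanged — 1 connected region. Overall, the cross-section is a single solid region. The nearest boundary edge runs (-8.13, 8.13)→(-10.62, 4.40); distance from the point to it = 1.88 mm. The point is inside the cross-section and 1.88 mm from the nearest boundary — more than the 0.6 mm shell width (1 × 0.6), so it's in the infill interior.

infill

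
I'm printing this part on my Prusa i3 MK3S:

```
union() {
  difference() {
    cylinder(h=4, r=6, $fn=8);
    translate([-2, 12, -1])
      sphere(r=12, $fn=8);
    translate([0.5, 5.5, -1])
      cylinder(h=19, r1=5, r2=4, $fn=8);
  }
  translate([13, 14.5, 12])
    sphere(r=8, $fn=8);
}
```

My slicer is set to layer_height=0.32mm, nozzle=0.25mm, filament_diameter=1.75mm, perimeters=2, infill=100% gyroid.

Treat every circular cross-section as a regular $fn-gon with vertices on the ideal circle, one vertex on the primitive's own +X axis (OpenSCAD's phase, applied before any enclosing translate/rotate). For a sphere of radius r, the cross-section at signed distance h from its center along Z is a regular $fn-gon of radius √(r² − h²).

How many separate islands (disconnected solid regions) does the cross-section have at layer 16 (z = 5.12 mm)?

At z = 5.12 mm: the cylinder does not reach this height (z outside [0, 4]); the r=12 sphere at (-2, 12) contributes a regular 8-gon of circumradius √(12²−6.12²) = 10.322; the cone at (0.5, 5.5) contributes a regular 8-gon of circumradius 4.678 (interpolated between r1=5 and r2=4 at t=0.322); After the difference (first − rest): the first operand is absent here, so nothing remains; the r=8 sphere at (13, 14.5) slices to a regular 8-gon of circumradius 4.082 (√(r²−h²) with h=6.88 from center); Taking the union: only the r=8 sphere at (13, 14.5) is present, so the union is just that shape — 1 connected region. Overall, the cross-section is a single solid region. Island count = 1.

1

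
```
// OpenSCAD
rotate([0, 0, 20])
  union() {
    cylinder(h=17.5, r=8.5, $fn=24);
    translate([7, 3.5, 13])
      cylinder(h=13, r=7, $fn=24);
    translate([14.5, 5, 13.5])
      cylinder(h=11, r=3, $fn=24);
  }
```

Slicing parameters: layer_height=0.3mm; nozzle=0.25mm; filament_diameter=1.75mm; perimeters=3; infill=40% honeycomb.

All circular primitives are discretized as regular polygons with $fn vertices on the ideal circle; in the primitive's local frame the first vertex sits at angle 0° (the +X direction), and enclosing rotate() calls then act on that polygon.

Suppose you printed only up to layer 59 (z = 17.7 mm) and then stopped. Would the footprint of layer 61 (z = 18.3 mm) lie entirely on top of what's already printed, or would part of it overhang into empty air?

entirely on top

Compare the two slices. At z = 17.7: the cylinder is not intersected at this z (z outside [0, 17.5]); the r=7 cylinder at (7, 3.5) contributes a regular 24-gon of circumradius 7 (area = (24/2)·7.000²·sin(360°/24) = 152.19 mm²); the cylinder at (14.5, 5): section is a regular 24-gon, circumradius r=3 (area = (24/2)·3.000²·sin(360°/24) = 27.95 mm²); Combining (union): the regions partially overlap — summed areas 180.14 mm² minus the doubly-counted overlap 8.81 mm² gives 171.33 mm² — area = 171.33 mm²; (whole slice rotated 20° about Z — lengths, areas and connectivity unchanged). At z = 18.3: the cylinder does not reach this height (z outside [0, 17.5]); the cylinder at (7, 3.5): section is a regular 24-gon, circumradius r=7 (area = (24/2)·7.000²·sin(360°/24) = 152.19 mm²); the cylinder at (14.5, 5): section is a regular 24-gon, circumradius r=3 (area = (24/2)·3.000²·sin(360°/24) = 27.95 mm²); Combining (union): the regions partially overlap — summed areas 180.14 mm² minus the doubly-counted overlap 8.81 mm² gives 171.33 mm² — area = 171.33 mm²; (rotated 20° about Z; rotation is an isometry so areas/perimeters/island counts are preserved). Checking containment: the cross-section at z = 18.3 is a subset of the cross-section at z = 17.7.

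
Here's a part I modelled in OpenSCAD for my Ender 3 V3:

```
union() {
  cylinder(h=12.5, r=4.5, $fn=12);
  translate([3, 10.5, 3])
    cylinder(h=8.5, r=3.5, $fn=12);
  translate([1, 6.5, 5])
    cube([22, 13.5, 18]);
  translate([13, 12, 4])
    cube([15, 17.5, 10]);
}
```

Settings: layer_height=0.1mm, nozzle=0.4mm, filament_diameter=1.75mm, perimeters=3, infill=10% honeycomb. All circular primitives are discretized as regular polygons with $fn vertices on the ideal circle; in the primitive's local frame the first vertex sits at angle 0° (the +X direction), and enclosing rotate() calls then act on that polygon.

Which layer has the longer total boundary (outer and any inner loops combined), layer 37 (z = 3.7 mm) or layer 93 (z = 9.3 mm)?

Layer 37 (z = 3.7): the cylinder: section is a regular 12-gon, circumradius r=4.5 (perimeter = 2·12·4.500·sin(180°/12) = 27.95 mm); the cylinder at (3, 10.5): section is a regular 12-gon, circumradius r=3.5 (perimeter = 2·12·3.500·sin(180°/12) = 21.74 mm); the cube at (1, 6.5) does not reach this height (z outside [5, 23]); the cube at (13, 12) is not intersected at this z (z outside [4, 14]); Merging all regions: the 2 present regions are separate (no shared area or edge), so areas and boundary lengths simply add and each stays a separate island — boundary = 49.69 mm. So its perimeter = 49.69 mm. Layer 93 (z = 9.3): the cylinder: section is a regular 12-gon, circumradius r=4.5 (perimeter = 2·12·4.500·sin(180°/12) = 27.95 mm); the cylinder at (3, 10.5): section is a regular 12-gon, circumradius r=3.5 (perimeter = 2·12·3.500·sin(180°/12) = 21.74 mm); the cube at (1, 6.5) (footprint 22×13.5) is included at this height (perimeter 71.00 mm); the cube at (13, 12) (footprint 15×17.5) is included at this height (perimeter 65.00 mm); Combining (union): the regions partially overlap (shared area 111.26 mm²), so the edge portions inside another operand are dropped and the merged outline is re-measured after clipping — boundary = 128.93 mm. So its perimeter = 128.93 mm. Layer 93 is larger (128.93 vs 49.69 mm).

layer 93 (z = 9.3 mm)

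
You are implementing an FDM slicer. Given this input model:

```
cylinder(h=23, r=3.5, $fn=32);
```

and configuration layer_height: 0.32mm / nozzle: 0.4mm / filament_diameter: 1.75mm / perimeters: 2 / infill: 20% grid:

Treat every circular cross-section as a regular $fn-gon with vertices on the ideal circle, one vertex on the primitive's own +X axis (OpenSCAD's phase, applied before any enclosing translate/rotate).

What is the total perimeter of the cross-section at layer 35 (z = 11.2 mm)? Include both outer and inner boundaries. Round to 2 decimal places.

21.96 mm

At z = 11.2 mm: the r=3.5 cylinder contributes a regular 32-gon of circumradius 3.5 (perimeter = 2·32·3.500·sin(180°/32) = 21.96 mm). Overall, the cross-section is a single solid region. Total boundary length (outer) = 21.96 mm.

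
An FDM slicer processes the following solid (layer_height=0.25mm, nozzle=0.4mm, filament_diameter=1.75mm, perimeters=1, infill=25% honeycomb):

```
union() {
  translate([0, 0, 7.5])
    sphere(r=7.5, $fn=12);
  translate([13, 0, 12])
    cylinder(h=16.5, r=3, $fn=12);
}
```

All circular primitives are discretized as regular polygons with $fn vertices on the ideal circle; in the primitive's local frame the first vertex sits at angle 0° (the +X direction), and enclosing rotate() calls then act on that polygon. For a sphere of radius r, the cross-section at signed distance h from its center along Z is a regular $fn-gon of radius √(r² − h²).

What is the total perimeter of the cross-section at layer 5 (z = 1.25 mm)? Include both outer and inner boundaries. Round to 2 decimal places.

25.75 mm

At z = 1.25 mm: the sphere: section is a regular 12-gon, circumradius = √(r²−h²) = √(7.5²−6.25²) = 4.146 (perimeter = 2·12·4.146·sin(180°/12) = 25.75 mm); the cylinder at (13, 0) does not reach this height (z outside [12, 28.5]); Combining (union): only the r=7.5 sphere is present, so the union is just that shape — boundary = 25.75 mm. Overall, the cross-section is a single solid region. Total boundary length (outer) = 25.75 mm.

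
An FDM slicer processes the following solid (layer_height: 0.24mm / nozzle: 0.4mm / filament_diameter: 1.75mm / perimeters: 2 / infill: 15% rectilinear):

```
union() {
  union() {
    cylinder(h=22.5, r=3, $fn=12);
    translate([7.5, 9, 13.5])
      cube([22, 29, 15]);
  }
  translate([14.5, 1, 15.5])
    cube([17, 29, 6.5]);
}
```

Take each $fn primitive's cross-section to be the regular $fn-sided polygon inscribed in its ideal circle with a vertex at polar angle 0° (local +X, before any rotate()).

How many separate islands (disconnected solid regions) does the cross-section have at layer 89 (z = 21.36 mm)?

2

At z = 21.36 mm: the cylinder: section is a regular 12-gon, circumradius r=3; the 22×29 cube at (7.5, 9) contributes its full rectangle; Taking the union: the 2 present regions are separate (no shared area or edge), so areas and boundary lengths simply add and each stays a separate island — 2 connected regions; the cube at (14.5, 1) is present — its section is the full 17×29 rectangle; Combining (union): the regions partially overlap (shared area 315.00 mm²), so overlapping operands fuse into one piece — 2 connected regions. Overall, the cross-section has 2 separate islands. Island count = 2.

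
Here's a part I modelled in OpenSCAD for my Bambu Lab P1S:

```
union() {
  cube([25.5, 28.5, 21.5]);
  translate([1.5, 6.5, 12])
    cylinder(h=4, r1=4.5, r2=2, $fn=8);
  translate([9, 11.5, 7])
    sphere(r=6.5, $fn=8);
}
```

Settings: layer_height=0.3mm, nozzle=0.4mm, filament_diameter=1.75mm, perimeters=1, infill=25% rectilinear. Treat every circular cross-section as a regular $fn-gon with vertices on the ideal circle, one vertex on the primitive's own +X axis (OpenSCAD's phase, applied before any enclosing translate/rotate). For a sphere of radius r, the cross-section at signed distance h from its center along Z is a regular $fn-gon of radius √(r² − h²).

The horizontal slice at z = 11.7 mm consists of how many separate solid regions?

1

At z = 11.7 mm: the cube is present — its section is the full 25.5×28.5 rectangle; the cone at (1.5, 6.5) does not reach this height (z outside [12, 16]); the sphere at (9, 11.5): section is a regular 8-gon, circumradius = √(r²−h²) = √(6.5²−4.7²) = 4.490; Combining (union): the r=6.5 sphere at (9, 11.5) lies entirely inside the 25.5×28.5 cube, so the union is just the 25.5×28.5 cube — 1 connected region. The result has 1 disconnected region.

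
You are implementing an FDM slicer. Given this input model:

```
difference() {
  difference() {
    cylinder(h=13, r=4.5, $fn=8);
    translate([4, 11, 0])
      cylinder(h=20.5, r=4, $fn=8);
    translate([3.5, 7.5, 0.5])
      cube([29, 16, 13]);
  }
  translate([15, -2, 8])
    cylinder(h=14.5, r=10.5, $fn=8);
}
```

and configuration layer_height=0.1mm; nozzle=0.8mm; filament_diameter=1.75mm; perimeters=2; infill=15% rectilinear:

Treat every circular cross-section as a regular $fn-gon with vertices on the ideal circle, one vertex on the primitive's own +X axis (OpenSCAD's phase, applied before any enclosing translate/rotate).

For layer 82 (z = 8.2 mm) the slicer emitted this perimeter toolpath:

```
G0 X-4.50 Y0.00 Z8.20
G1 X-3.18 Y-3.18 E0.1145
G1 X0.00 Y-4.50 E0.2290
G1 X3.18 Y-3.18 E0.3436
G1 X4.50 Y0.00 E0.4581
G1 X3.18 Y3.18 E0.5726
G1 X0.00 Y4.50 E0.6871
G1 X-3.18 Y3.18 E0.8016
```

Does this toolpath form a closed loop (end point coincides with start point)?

Start point (G0): (-4.50, 0.00). End point (last G1): the path does not return to the start — open.

no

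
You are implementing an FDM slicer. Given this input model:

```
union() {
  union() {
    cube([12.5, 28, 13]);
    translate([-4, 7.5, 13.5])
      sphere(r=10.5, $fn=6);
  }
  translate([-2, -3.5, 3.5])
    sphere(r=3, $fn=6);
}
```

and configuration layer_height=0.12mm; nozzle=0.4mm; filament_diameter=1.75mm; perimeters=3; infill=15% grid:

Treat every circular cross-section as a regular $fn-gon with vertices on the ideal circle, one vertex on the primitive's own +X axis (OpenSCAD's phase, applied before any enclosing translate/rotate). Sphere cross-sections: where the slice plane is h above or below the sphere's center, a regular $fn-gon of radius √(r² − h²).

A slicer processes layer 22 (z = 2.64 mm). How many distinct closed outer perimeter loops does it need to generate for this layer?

2

At z = 2.64 mm: the 12.5×28 cube contributes its full rectangle; the sphere at (-4, 7.5) is absent (|z−center|=10.860 > r=10.5); Combining (union): only the 12.5×28 cube is present, so the union is just that shape — 1 connected region; the r=3 sphere at (-2, -3.5) slices to a regular 6-gon of circumradius 2.874 (√(r²−h²) with h=0.86 from center); Combining (union): the 2 present regions are separate (no shared area or edge), so areas and boundary lengths simply add and each stays a separate island — 2 connected regions. The result has 2 disconnected regions.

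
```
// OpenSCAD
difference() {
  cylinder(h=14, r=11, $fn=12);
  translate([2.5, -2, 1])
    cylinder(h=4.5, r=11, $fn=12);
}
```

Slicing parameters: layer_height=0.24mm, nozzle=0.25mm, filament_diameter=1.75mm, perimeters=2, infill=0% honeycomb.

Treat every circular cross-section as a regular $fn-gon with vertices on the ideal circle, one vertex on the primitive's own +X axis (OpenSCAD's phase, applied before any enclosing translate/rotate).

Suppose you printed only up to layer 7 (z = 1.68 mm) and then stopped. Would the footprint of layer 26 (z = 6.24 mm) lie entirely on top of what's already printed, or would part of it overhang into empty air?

Compare the two slices. At z = 1.68: the r=11 cylinder gives a regular 12-gon of circumradius 11 (constant along its height) (area = (12/2)·11.000²·sin(360°/12) = 363.00 mm²); the r=11 cylinder at (2.5, -2) gives a regular 12-gon of circumradius 11 (constant along its height) (area = (12/2)·11.000²·sin(360°/12) = 363.00 mm²); After the difference (first − rest): starting from the r=11 cylinder (363.00 mm²), the r=11 cylinder at (2.5, -2) partially overlaps it — only the 294.28 mm² overlap (of its 363.00 mm²) is removed, clipping the outline — area = 68.72 mm². At z = 6.24: the r=11 cylinder contributes a regular 12-gon of circumradius 11 (area = (12/2)·11.000²·sin(360°/12) = 363.00 mm²); the cylinder at (2.5, -2) does not reach this height (z outside [1, 5.5]); Taking the first minus the rest: none of the subtracted shapes is present at this height, so the r=11 cylinder is unchanged — area = 363.00 mm². Checking containment: at z = 6.24 the cross-section extends beyond the z = 1.68 cross-section by about 294.28 mm².

part overhangs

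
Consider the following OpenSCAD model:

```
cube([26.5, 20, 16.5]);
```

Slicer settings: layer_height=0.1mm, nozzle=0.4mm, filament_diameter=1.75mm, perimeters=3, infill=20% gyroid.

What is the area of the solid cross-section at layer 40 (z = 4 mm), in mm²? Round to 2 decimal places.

At z = 4 mm: the 26.5×20 cube contributes its full rectangle (area 530.00 mm²). Overall, the cross-section is a single solid region. Net area = 530.00 mm².

530.00 mm²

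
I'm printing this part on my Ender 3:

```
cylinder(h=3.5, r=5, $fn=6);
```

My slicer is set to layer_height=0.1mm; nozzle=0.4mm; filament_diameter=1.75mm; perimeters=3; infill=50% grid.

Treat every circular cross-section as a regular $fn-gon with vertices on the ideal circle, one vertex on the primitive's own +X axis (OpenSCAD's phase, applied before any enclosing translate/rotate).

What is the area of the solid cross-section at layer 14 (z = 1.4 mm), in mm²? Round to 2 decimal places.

64.95 mm²

At z = 1.4 mm: the cylinder: section is a regular 6-gon, circumradius r=5 (area = (6/2)·5.000²·sin(360°/6) = 64.95 mm²). Overall, the cross-section is a single solid region. Net area = 64.95 mm².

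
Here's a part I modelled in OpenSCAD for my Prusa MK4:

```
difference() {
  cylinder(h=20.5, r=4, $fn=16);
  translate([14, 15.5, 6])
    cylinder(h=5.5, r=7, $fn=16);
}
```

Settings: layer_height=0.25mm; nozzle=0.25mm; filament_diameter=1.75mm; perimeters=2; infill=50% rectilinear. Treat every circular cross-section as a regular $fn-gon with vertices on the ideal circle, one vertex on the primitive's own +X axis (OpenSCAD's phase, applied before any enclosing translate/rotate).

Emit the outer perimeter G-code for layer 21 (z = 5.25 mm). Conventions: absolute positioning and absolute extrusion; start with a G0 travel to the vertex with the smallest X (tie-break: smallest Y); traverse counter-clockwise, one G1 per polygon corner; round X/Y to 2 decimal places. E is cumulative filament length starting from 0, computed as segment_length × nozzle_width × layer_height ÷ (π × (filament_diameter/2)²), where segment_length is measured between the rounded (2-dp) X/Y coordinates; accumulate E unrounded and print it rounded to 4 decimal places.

At z = 5.25 mm: the r=4 cylinder contributes a regular 16-gon of circumradius 4; the cylinder at (14, 15.5) is not intersected at this z (z outside [6, 11.5]); Taking the first minus the rest: none of the subtracted shapes is present at this height, so the r=4 cylinder is unchanged — 1 connected region. The outline is a single polygon with 16 vertices. Extrusion per mm of travel: 0.25 × 0.25 / (π × 0.875²) = 0.025984. Accumulating E over each segment gives final E = 0.6493.

G0 X-4.00 Y0.00 Z5.25
G1 X-3.70 Y-1.53 E0.0405
G1 X-2.83 Y-2.83 E0.0812
G1 X-1.53 Y-3.70 E0.1218
G1 X0.00 Y-4.00 E0.1623
G1 X1.53 Y-3.70 E0.2028
G1 X2.83 Y-2.83 E0.2435
G1 X3.70 Y-1.53 E0.2841
G1 X4.00 Y0.00 E0.3246
G1 X3.70 Y1.53 E0.3652
G1 X2.83 Y2.83 E0.4058
G1 X1.53 Y3.70 E0.4464
G1 X0.00 Y4.00 E0.4870
G1 X-1.53 Y3.70 E0.5275
G1 X-2.83 Y2.83 E0.5681
G1 X-3.70 Y1.53 E0.6088
G1 X-4.00 Y0.00 E0.6493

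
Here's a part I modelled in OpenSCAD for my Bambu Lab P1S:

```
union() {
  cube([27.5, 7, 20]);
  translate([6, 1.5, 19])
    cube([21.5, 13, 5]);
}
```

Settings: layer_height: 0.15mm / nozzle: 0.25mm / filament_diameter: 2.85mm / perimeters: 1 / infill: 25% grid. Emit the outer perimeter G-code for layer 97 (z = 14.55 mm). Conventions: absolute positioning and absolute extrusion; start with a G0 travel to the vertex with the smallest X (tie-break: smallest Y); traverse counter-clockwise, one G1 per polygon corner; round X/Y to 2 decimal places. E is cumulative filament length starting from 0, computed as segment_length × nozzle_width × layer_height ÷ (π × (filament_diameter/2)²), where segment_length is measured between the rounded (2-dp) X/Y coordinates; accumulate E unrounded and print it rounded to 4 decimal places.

At z = 14.55 mm: the 27.5×7 cube contributes its full rectangle; the cube at (6, 1.5) does not reach this height (z outside [19, 24]); Combining (union): only the 27.5×7 cube is present, so the union is just that shape — 1 connected region. The outline is a single polygon with 4 vertices. Extrusion per mm of travel: 0.25 × 0.15 / (π × 1.425²) = 0.005878. Accumulating E over each segment gives final E = 0.4056.

G0 X0.00 Y0.00 Z14.55
G1 X27.50 Y0.00 E0.1617
G1 X27.50 Y7.00 E0.2028
G1 X0.00 Y7.00 E0.3645
G1 X0.00 Y0.00 E0.4056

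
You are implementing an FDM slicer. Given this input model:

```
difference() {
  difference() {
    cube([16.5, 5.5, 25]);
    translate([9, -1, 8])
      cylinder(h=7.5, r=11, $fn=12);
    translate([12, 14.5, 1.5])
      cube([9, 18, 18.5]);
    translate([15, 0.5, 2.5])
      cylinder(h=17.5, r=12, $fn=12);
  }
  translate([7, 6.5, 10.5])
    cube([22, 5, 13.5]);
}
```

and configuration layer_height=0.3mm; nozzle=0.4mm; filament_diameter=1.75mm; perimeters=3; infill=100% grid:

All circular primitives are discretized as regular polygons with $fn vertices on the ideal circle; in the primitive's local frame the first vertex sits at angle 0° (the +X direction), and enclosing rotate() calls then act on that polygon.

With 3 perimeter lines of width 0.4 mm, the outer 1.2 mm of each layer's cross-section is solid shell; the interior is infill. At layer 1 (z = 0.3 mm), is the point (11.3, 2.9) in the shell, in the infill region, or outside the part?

infill

At z = 0.3 mm: the 16.5×5.5 cube contributes its full rectangle; the cylinder at (9, -1) is absent (z outside [8, 15.5]); the cube at (12, 14.5) is absent (z outside [1.5, 20]); the cylinder at (15, 0.5) is absent (z outside [2.5, 20]); Subtracting the remaining from the first: none of the subtracted shapes is present at this height, so the 16.5×5.5 cube is unchanged — 1 connected region; the cube at (7, 6.5) does not reach this height (z outside [10.5, 24]); Subtracting the remaining from the first: none of the subtracted shapes is present at this height, so that combined region is unchanged — 1 connected region. Overall, the cross-section is a single solid region. The nearest boundary edge runs (16.50, 5.50)→(0.00, 5.50); distance from the point to it = 2.60 mm. The point is inside the cross-section and 2.60 mm from the nearest boundary — more than the 1.2 mm shell width (3 × 0.4), so it's in the infill interior.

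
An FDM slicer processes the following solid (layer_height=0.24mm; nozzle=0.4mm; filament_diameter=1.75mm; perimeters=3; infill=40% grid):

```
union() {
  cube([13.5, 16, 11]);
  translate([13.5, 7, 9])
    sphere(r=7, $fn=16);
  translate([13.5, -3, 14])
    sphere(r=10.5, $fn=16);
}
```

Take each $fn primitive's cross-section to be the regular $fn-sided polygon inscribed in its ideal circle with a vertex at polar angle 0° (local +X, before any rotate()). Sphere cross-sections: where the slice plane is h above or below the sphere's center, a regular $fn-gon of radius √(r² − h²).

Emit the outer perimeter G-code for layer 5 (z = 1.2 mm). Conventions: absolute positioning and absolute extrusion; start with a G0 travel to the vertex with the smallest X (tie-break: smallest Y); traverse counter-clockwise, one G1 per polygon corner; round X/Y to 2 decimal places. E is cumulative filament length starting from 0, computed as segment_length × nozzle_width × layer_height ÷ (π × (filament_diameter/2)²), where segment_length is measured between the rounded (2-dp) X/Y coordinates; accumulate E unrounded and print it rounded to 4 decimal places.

G0 X0.00 Y0.00 Z1.20
G1 X13.50 Y0.00 E0.5388
G1 X13.50 Y16.00 E1.1774
G1 X0.00 Y16.00 E1.7162
G1 X0.00 Y0.00 E2.3548

At z = 1.2 mm: the cube is present — its section is the full 13.5×16 rectangle; the sphere at (13.5, 7) is not intersected at this z (|z−center|=7.800 > r=7); the sphere at (13.5, -3) is absent (|z−center|=12.800 > r=10.5); Combining (union): only the 13.5×16 cube is present, so the union is just that shape — 1 connected region. The outline is a single polygon with 4 vertices. Extrusion per mm of travel: 0.4 × 0.24 / (π × 0.875²) = 0.039912. Accumulating E over each segment gives final E = 2.3548.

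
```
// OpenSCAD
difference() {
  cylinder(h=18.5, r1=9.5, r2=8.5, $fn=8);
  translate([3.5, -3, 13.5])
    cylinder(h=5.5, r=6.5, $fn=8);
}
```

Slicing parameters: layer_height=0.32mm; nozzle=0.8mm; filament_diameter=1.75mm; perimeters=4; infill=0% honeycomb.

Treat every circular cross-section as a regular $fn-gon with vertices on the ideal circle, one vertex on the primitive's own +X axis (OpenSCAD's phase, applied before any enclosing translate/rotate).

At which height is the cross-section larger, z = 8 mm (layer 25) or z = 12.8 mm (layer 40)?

layer 25 (z = 8 mm)

Layer 25 (z = 8): the cone: at t=0.432 of its height the radius interpolates to r₁+(r₂−r₁)t = 9.068, giving a regular 8-gon of that circumradius (area = (8/2)·9.068²·sin(360°/8) = 232.56 mm²); the cylinder at (3.5, -3) is not intersected at this z (z outside [13.5, 19]); Subtracting the remaining from the first: none of the subtracted shapes is present at this height, so the cone is unchanged — area = 232.56 mm². So its area = 232.56 mm². Layer 40 (z = 12.8): the cone contributes a regular 8-gon of circumradius 8.808 (interpolated between r1=9.5 and r2=8.5 at t=0.692) (area = (8/2)·8.808²·sin(360°/8) = 219.44 mm²); the cylinder at (3.5, -3) is not intersected at this z (z outside [13.5, 19]); After the difference (first − rest): none of the subtracted shapes is present at this height, so the cone is unchanged — area = 219.44 mm². So its area = 219.44 mm². Layer 25 is larger (232.56 vs 219.44 mm²).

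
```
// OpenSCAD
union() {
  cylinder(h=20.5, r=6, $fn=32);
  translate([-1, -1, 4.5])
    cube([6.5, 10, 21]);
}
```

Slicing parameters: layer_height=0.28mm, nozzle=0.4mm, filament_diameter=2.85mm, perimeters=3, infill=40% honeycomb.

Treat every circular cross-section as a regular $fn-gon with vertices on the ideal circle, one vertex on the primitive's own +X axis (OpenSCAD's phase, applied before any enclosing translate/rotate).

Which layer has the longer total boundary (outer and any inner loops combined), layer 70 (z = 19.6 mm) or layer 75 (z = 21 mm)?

Layer 70 (z = 19.6): the r=6 cylinder gives a regular 32-gon of circumradius 6 (constant along its height) (perimeter = 2·32·6.000·sin(180°/32) = 37.64 mm); the 6.5×10 cube at (-1, -1) contributes its full rectangle (perimeter 33.00 mm); Merging all regions: the regions partially overlap (shared area 39.78 mm²), so the edge portions inside another operand are dropped and the merged outline is re-measured after clipping — boundary = 45.89 mm. So its perimeter = 45.89 mm. Layer 75 (z = 21): the cylinder is not intersected at this z (z outside [0, 20.5]); the cube at (-1, -1) (footprint 6.5×10) is included at this height (perimeter 33.00 mm); Merging all regions: only the 6.5×10 cube at (-1, -1) is present, so the union is just that shape — boundary = 33.00 mm. So its perimeter = 33.00 mm. Layer 70 is larger (45.89 vs 33.00 mm).

layer 70 (z = 19.6 mm)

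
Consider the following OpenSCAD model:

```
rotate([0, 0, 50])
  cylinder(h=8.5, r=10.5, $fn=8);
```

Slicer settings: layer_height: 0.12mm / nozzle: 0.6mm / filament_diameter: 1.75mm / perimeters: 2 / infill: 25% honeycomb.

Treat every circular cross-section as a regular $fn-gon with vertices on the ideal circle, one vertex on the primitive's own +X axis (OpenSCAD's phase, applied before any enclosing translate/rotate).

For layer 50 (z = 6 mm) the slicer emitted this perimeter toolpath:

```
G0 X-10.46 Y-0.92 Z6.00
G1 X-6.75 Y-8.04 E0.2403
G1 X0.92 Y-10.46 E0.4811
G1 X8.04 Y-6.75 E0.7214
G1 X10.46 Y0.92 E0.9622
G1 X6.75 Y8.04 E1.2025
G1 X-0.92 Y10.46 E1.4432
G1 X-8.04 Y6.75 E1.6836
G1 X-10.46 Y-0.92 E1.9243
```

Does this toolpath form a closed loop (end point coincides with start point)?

Start point (G0): (-10.46, -0.92). End point (last G1): the path returns to the start — closed.

yes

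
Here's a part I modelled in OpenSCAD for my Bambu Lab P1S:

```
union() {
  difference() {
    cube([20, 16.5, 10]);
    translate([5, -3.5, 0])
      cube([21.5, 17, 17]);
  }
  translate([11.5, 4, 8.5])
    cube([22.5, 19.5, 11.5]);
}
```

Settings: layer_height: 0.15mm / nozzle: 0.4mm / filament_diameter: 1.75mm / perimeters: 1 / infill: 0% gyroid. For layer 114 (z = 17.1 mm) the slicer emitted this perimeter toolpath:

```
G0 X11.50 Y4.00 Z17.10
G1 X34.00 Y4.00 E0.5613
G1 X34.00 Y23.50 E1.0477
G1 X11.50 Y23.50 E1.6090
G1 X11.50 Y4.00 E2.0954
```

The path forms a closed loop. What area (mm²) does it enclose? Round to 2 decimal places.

438.75 mm²

Apply the shoelace formula to the sequence of (X, Y) vertices; enclosed area = 438.75 mm².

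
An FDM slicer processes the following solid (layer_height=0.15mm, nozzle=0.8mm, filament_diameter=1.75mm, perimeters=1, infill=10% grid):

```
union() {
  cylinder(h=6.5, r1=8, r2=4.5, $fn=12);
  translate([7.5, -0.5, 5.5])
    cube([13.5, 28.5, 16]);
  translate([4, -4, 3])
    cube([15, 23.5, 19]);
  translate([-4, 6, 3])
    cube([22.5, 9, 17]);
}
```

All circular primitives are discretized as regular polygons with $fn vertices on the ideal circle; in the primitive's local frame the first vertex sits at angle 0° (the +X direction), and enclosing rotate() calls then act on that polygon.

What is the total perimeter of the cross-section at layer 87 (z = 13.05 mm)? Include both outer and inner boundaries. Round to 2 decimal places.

114.00 mm

At z = 13.05 mm: the cone is not intersected at this z (z outside [0, 6.5]); the cube at (7.5, -0.5) is present — its section is the full 13.5×28.5 rectangle (perimeter 84.00 mm); the cube at (4, -4) is present — its section is the full 15×23.5 rectangle (perimeter 77.00 mm); the 22.5×9 cube at (-4, 6) contributes its full rectangle (perimeter 63.00 mm); Taking the union: the regions partially overlap (shared area 360.50 mm²), so the edge portions inside another operand are dropped and the merged outline is re-measured after clipping — boundary = 114.00 mm. Overall, the cross-section is a single solid region. Total boundary length (outer) = 114.00 mm.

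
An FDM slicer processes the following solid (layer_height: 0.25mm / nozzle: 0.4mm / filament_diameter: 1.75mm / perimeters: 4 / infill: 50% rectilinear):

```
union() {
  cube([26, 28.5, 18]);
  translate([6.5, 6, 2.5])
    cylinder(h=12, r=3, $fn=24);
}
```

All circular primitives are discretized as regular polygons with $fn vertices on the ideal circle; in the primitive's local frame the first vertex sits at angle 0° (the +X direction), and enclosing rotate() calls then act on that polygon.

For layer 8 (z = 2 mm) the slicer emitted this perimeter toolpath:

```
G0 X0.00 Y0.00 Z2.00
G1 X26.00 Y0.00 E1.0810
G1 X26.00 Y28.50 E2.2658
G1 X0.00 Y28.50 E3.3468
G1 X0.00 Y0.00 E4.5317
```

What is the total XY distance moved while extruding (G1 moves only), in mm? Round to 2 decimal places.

109.00 mm

Sum the Euclidean lengths of each G1 segment: total = 109.00 mm.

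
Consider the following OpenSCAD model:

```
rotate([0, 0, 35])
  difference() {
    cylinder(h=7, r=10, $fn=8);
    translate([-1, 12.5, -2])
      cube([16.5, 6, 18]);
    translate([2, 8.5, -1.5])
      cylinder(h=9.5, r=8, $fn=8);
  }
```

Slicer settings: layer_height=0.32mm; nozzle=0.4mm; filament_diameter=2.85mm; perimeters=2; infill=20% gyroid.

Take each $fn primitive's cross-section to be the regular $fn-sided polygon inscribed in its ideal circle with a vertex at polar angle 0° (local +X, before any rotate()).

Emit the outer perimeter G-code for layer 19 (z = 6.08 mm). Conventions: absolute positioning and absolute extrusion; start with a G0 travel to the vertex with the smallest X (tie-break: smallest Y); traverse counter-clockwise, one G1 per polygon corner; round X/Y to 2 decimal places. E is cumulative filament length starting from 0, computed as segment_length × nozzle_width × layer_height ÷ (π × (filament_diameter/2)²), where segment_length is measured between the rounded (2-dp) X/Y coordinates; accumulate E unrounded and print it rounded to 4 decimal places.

At z = 6.08 mm: the cylinder: section is a regular 8-gon, circumradius r=10; the cube at (-1, 12.5) is present — its section is the full 16.5×6 rectangle; the r=8 cylinder at (2, 8.5) contributes a regular 8-gon of circumradius 8; After the difference (first − rest): starting from the r=10 cylinder, the 16.5×6 cube at (-1, 12.5) misses the remaining region (no effect); the r=8 cylinder at (2, 8.5) partially overlaps it — only the 85.42 mm² overlap (of its 181.02 mm²) is removed, clipping the outline — 1 connected region; (rotated 35° about Z; rotation is an isometry so areas/perimeters/island counts are preserved). The outline is a single polygon with 11 vertices. Extrusion per mm of travel: 0.4 × 0.32 / (π × 1.425²) = 0.020065. Accumulating E over each segment gives final E = 1.2720.

G0 X-9.85 Y1.74 Z6.08
G1 X-8.19 Y-5.74 E0.1537
G1 X-1.74 Y-9.85 E0.3072
G1 X5.74 Y-8.19 E0.4609
G1 X9.85 Y-1.74 E0.6144
G1 X8.19 Y5.74 E0.7681
G1 X4.31 Y8.21 E0.8604
G1 X4.64 Y6.72 E0.8910
G1 X1.35 Y1.56 E1.0138
G1 X-4.63 Y0.23 E1.1367
G1 X-9.02 Y3.03 E1.2412
G1 X-9.85 Y1.74 E1.2720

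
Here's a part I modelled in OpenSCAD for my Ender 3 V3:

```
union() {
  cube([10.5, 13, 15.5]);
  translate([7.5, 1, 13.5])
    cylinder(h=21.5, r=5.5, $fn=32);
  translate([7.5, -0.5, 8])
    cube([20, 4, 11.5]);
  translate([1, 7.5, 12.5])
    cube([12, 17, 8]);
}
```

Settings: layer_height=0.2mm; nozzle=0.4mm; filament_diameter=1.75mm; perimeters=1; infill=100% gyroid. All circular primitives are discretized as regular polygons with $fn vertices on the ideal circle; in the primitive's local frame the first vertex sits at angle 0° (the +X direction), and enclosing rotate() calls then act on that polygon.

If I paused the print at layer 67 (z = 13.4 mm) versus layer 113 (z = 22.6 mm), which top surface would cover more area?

layer 67 (z = 13.4 mm)

Layer 67 (z = 13.4): the 10.5×13 cube contributes its full rectangle (area 136.50 mm²); the cylinder at (7.5, 1) is absent (z outside [13.5, 35]); the cube at (7.5, -0.5) (footprint 20×4) is included at this height (area 80.00 mm²); the 12×17 cube at (1, 7.5) contributes its full rectangle (area 204.00 mm²); Combining (union): the regions partially overlap — summed areas 420.50 mm² minus the doubly-counted overlap 62.75 mm² gives 357.75 mm² — area = 357.75 mm². So its area = 357.75 mm². Layer 113 (z = 22.6): the cube is not intersected at this z (z outside [0, 15.5]); the r=5.5 cylinder at (7.5, 1) gives a regular 32-gon of circumradius 5.5 (constant along its height) (area = (32/2)·5.500²·sin(360°/32) = 94.42 mm²); the cube at (7.5, -0.5) is not intersected at this z (z outside [8, 19.5]); the cube at (1, 7.5) does not reach this height (z outside [12.5, 20.5]); Merging all regions: only the r=5.5 cylinder at (7.5, 1) is present, so the union is just that shape — area = 94.42 mm². So its area = 94.42 mm². Layer 67 is larger (357.75 vs 94.42 mm²).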